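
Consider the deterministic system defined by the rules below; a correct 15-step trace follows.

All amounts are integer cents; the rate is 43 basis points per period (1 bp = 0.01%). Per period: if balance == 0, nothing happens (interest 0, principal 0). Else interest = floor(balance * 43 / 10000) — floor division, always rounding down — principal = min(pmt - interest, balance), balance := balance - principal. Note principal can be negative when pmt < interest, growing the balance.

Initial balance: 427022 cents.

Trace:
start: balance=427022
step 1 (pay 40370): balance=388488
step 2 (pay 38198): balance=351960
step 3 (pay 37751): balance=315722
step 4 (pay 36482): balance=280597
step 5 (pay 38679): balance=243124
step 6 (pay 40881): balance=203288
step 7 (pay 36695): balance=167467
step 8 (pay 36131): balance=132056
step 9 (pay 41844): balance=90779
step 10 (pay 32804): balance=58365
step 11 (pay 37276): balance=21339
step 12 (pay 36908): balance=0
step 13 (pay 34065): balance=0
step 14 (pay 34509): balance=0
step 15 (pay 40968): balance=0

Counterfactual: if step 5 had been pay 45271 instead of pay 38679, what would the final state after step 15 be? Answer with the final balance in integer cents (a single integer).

0

(re-executing from step 5 with the substitution; state before step 5: balance=280597)
step 5 (pay 45271): balance=236532
step 6 (pay 40881): balance=196668
step 7 (pay 36695): balance=160818
step 8 (pay 36131): balance=125378
step 9 (pay 41844): balance=84073
step 10 (pay 32804): balance=51630
step 11 (pay 37276): balance=14576
step 12 (pay 36908): balance=0
step 13 (pay 34065): balance=0
step 14 (pay 34509): balance=0
step 15 (pay 40968): balance=0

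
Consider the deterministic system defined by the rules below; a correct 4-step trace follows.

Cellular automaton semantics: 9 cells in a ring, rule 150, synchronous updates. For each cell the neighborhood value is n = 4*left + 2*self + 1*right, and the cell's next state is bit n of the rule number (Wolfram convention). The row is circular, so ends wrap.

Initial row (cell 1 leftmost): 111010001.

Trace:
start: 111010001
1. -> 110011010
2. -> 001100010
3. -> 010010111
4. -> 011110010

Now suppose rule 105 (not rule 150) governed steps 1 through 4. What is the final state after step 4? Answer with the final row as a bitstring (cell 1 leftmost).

011110010

(re-executing steps 1..4 under rule 105; state before step 1: 111010001)
1. -> 001100101
2. -> 001100010
3. -> 101101000
4. -> 011110010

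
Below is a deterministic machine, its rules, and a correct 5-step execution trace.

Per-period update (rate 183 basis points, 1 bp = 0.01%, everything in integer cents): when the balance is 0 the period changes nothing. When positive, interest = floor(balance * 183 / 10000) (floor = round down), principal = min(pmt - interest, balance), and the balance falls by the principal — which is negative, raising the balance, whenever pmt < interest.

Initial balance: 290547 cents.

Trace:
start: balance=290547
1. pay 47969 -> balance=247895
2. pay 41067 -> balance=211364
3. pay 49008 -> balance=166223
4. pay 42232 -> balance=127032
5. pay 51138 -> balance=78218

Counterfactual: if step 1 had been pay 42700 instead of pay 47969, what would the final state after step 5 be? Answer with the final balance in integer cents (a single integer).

83884

(re-executing from step 1 with the substitution; state before step 1: balance=290547)
1. pay 42700 -> balance=253164
2. pay 41067 -> balance=216729
3. pay 49008 -> balance=171687
4. pay 42232 -> balance=132596
5. pay 51138 -> balance=83884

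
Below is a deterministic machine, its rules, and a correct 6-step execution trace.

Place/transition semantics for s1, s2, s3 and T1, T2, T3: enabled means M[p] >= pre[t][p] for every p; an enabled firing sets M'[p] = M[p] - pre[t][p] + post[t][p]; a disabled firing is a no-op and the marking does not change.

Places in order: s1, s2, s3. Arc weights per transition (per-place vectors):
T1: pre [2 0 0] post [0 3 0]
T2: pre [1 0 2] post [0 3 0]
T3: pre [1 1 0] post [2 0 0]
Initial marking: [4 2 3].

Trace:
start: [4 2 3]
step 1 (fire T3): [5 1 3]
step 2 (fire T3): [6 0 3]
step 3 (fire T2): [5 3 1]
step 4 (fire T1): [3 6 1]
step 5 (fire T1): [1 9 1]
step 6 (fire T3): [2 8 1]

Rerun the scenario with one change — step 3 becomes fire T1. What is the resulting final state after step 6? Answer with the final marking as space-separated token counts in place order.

0 9 3

(re-executing from step 3 with the substitution; state before step 3: [6 0 3])
step 3 (fire T1): [4 3 3]
step 4 (fire T1): [2 6 3]
step 5 (fire T1): [0 9 3]
step 6 (fire T3): [0 9 3]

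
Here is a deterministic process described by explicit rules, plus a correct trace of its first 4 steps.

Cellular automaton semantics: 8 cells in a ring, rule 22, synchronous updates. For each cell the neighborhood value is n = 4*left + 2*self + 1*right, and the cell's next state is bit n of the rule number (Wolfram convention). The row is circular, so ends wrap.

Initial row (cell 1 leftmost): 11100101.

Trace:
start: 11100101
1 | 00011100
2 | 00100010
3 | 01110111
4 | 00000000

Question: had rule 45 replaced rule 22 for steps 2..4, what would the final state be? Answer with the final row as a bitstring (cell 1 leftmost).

(re-executing steps 2..4 under rule 45; state before step 2: 00011100)
2 | 11010001
3 | 00110101
4 | 00101111

00101111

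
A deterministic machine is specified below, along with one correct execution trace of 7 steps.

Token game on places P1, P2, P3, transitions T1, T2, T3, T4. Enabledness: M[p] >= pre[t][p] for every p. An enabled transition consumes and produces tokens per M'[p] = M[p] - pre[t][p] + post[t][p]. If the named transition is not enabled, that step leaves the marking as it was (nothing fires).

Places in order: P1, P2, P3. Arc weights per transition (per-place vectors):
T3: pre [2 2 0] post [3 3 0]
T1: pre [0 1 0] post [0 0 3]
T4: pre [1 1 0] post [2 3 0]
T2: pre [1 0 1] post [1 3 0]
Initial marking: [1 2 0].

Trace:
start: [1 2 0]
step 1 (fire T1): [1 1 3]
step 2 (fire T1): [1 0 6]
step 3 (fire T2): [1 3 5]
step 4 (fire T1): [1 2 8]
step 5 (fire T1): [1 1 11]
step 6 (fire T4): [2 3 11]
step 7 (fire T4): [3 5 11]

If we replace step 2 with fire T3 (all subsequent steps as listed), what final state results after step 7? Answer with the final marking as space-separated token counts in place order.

3 6 8

(re-executing from step 2 with the substitution; state before step 2: [1 1 3])
step 2 (fire T3): [1 1 3]
step 3 (fire T2): [1 4 2]
step 4 (fire T1): [1 3 5]
step 5 (fire T1): [1 2 8]
step 6 (fire T4): [2 4 8]
step 7 (fire T4): [3 6 8]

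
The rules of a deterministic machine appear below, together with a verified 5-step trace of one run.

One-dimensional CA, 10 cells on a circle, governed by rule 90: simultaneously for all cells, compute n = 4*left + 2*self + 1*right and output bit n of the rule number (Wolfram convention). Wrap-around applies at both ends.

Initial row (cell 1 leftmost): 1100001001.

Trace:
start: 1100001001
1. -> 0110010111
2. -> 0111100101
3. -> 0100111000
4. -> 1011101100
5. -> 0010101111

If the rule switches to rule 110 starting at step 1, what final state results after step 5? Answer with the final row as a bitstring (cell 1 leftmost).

1000100001

(re-executing steps 1..5 under rule 110; state before step 1: 1100001001)
1. -> 0100011011
2. -> 1100111111
3. -> 0101100000
4. -> 1111100000
5. -> 1000100001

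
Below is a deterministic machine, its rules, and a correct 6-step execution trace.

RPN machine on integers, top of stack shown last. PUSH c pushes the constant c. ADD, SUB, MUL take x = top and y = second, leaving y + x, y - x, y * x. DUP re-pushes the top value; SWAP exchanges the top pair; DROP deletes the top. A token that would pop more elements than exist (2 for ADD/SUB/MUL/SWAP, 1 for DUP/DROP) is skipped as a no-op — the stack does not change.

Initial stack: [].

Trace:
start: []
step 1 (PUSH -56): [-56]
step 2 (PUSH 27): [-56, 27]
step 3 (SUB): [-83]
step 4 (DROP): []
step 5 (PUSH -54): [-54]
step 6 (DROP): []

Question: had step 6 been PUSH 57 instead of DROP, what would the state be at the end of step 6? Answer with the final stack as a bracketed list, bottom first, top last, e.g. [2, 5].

(re-executing from step 6 with the substitution; state before step 6: [-54])
step 6 (PUSH 57): [-54, 57]

[-54, 57]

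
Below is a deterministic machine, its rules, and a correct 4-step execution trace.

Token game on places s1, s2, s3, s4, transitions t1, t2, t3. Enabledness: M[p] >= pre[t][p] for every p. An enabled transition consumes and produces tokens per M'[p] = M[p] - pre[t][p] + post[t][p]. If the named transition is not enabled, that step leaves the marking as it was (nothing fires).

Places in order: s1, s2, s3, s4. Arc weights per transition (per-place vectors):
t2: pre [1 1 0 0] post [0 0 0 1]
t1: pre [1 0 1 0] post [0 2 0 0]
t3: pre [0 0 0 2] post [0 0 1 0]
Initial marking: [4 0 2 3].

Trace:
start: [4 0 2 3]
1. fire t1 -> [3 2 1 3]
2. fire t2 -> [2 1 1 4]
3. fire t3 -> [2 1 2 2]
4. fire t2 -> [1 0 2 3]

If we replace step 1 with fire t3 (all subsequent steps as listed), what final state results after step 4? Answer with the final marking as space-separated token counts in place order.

4 0 3 1

(re-executing from step 1 with the substitution; state before step 1: [4 0 2 3])
1. fire t3 -> [4 0 3 1]
2. fire t2 -> [4 0 3 1]
3. fire t3 -> [4 0 3 1]
4. fire t2 -> [4 0 3 1]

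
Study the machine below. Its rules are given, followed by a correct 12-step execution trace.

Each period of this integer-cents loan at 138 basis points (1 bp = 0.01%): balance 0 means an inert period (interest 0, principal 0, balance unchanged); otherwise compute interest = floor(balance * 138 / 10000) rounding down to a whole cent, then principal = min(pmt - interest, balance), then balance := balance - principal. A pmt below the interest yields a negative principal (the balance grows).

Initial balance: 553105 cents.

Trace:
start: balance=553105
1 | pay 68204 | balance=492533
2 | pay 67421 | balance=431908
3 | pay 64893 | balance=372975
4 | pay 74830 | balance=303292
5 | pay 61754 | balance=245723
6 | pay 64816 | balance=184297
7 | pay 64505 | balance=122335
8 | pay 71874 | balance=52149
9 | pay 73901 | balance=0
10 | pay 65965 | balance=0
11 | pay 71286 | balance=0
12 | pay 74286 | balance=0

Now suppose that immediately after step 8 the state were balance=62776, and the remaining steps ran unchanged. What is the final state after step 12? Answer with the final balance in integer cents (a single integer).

state after step 8 := balance=62776
9 | pay 73901 | balance=0
10 | pay 65965 | balance=0
11 | pay 71286 | balance=0
12 | pay 74286 | balance=0

0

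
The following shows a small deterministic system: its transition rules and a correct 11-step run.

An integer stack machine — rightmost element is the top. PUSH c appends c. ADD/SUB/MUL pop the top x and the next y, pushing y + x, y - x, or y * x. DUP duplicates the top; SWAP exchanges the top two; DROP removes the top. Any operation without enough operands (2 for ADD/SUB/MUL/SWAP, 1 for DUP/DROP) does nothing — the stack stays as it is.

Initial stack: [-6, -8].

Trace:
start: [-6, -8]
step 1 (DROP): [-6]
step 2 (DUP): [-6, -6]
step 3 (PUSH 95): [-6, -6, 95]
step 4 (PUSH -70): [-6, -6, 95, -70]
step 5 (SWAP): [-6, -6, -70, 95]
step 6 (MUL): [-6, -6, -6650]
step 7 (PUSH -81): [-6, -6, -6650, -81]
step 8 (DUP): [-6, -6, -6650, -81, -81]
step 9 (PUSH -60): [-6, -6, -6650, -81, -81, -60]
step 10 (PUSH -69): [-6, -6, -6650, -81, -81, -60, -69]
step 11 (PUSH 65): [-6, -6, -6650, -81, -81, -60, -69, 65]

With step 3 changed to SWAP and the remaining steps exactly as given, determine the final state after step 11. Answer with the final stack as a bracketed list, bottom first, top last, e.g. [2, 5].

[-6, 420, -81, -81, -60, -69, 65]

(re-executing from step 3 with the substitution; state before step 3: [-6, -6])
step 3 (SWAP): [-6, -6]
step 4 (PUSH -70): [-6, -6, -70]
step 5 (SWAP): [-6, -70, -6]
step 6 (MUL): [-6, 420]
step 7 (PUSH -81): [-6, 420, -81]
step 8 (DUP): [-6, 420, -81, -81]
step 9 (PUSH -60): [-6, 420, -81, -81, -60]
step 10 (PUSH -69): [-6, 420, -81, -81, -60, -69]
step 11 (PUSH 65): [-6, 420, -81, -81, -60, -69, 65]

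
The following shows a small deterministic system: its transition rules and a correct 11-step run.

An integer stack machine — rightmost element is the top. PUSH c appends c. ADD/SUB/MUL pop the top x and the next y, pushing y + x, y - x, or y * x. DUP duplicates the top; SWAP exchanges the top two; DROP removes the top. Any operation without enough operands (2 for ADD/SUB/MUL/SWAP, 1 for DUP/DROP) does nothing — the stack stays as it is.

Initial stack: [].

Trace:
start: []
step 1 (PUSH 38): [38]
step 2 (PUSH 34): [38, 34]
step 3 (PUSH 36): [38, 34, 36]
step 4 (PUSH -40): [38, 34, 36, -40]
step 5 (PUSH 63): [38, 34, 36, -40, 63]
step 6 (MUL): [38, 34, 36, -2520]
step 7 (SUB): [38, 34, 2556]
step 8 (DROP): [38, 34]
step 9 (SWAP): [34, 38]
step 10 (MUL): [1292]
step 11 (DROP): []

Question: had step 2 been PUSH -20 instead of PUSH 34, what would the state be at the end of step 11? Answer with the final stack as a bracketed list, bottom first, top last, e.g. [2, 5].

(re-executing from step 2 with the substitution; state before step 2: [38])
step 2 (PUSH -20): [38, -20]
step 3 (PUSH 36): [38, -20, 36]
step 4 (PUSH -40): [38, -20, 36, -40]
step 5 (PUSH 63): [38, -20, 36, -40, 63]
step 6 (MUL): [38, -20, 36, -2520]
step 7 (SUB): [38, -20, 2556]
step 8 (DROP): [38, -20]
step 9 (SWAP): [-20, 38]
step 10 (MUL): [-760]
step 11 (DROP): []

[]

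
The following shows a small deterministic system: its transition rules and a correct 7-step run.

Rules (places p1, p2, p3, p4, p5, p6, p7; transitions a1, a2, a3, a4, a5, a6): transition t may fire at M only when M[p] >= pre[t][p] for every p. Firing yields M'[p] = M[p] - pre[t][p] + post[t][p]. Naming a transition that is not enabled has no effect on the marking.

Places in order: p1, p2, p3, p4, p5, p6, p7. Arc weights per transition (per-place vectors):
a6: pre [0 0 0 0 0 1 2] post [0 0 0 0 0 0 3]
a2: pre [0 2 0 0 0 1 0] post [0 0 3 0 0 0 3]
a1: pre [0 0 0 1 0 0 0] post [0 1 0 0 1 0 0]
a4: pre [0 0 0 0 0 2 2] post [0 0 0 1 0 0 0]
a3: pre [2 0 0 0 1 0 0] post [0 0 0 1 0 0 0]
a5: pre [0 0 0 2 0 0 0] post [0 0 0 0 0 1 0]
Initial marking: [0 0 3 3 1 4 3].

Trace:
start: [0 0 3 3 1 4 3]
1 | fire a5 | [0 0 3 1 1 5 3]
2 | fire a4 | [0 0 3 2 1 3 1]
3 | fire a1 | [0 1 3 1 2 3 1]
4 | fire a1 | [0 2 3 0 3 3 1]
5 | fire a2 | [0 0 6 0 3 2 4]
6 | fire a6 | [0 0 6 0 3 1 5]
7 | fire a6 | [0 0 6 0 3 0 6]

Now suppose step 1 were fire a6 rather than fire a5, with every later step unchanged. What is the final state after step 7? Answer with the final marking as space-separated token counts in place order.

0 0 6 2 3 0 5

(re-executing from step 1 with the substitution; state before step 1: [0 0 3 3 1 4 3])
1 | fire a6 | [0 0 3 3 1 3 4]
2 | fire a4 | [0 0 3 4 1 1 2]
3 | fire a1 | [0 1 3 3 2 1 2]
4 | fire a1 | [0 2 3 2 3 1 2]
5 | fire a2 | [0 0 6 2 3 0 5]
6 | fire a6 | [0 0 6 2 3 0 5]
7 | fire a6 | [0 0 6 2 3 0 5]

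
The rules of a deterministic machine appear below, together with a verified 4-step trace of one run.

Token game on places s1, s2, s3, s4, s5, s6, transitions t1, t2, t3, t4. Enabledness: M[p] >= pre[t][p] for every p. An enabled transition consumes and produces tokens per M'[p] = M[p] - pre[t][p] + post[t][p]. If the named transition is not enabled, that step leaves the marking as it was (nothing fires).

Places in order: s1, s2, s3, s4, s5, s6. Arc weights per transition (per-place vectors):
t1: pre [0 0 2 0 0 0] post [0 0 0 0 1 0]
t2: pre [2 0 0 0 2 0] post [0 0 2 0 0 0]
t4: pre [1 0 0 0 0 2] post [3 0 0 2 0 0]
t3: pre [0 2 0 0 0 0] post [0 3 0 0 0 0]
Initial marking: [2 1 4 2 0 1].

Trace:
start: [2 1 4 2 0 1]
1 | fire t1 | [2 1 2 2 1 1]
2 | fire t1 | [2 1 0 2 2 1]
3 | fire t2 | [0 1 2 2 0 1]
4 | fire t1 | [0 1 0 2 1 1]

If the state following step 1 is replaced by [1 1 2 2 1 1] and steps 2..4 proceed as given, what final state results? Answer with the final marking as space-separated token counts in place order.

state after step 1 := [1 1 2 2 1 1]
2 | fire t1 | [1 1 0 2 2 1]
3 | fire t2 | [1 1 0 2 2 1]
4 | fire t1 | [1 1 0 2 2 1]

1 1 0 2 2 1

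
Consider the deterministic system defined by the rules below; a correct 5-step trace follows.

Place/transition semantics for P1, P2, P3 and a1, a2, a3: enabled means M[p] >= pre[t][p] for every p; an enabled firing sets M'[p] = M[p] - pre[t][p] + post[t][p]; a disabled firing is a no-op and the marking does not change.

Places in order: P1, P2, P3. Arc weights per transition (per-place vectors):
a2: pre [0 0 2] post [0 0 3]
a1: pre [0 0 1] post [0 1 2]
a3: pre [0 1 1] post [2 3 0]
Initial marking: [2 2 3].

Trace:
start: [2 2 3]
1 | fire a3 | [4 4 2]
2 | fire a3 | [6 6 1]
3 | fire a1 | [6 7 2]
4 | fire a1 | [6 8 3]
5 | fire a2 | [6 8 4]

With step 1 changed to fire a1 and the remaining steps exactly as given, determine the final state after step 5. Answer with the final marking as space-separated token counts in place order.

(re-executing from step 1 with the substitution; state before step 1: [2 2 3])
1 | fire a1 | [2 3 4]
2 | fire a3 | [4 5 3]
3 | fire a1 | [4 6 4]
4 | fire a1 | [4 7 5]
5 | fire a2 | [4 7 6]

4 7 6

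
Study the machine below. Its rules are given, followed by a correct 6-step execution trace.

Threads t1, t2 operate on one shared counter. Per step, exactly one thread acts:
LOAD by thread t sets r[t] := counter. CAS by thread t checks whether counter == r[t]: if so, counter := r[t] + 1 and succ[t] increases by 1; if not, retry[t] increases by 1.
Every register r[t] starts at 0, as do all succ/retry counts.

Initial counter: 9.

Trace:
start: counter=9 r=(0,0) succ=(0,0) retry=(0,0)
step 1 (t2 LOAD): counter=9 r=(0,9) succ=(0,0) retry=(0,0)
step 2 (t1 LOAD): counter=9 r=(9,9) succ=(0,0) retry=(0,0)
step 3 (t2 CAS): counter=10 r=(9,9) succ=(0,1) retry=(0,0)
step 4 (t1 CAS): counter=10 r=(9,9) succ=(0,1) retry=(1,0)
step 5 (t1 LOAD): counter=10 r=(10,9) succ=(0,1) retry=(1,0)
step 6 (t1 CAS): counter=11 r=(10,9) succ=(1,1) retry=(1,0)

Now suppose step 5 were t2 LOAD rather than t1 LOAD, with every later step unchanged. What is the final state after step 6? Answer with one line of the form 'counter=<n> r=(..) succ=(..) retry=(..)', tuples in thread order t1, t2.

counter=10 r=(9,10) succ=(0,1) retry=(2,0)

(re-executing from step 5 with the substitution; state before step 5: counter=10 r=(9,9) succ=(0,1) retry=(1,0))
step 5 (t2 LOAD): counter=10 r=(9,10) succ=(0,1) retry=(1,0)
step 6 (t1 CAS): counter=10 r=(9,10) succ=(0,1) retry=(2,0)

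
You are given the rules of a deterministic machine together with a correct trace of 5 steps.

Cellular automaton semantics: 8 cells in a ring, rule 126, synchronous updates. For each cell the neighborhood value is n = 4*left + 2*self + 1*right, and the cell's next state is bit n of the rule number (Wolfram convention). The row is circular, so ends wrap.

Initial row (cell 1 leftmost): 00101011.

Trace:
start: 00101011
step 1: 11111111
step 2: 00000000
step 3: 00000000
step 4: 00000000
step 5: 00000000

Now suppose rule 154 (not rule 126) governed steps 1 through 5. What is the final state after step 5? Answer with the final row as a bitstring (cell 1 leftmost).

00101100

(re-executing steps 1..5 under rule 154; state before step 1: 00101011)
step 1: 11000010
step 2: 10100100
step 3: 00011011
step 4: 10110010
step 5: 00101100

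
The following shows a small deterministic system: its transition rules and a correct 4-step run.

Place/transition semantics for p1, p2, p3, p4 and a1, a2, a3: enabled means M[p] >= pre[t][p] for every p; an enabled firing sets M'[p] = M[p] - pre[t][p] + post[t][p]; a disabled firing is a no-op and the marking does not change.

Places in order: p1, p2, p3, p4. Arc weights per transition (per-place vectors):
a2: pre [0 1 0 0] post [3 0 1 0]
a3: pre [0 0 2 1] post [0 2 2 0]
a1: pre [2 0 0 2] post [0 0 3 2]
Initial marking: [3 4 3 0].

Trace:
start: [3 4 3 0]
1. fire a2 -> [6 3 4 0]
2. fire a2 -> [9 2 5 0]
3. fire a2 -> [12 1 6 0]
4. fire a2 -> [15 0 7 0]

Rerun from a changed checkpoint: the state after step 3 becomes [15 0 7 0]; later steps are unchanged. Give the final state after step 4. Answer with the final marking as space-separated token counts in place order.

15 0 7 0

state after step 3 := [15 0 7 0]
4. fire a2 -> [15 0 7 0]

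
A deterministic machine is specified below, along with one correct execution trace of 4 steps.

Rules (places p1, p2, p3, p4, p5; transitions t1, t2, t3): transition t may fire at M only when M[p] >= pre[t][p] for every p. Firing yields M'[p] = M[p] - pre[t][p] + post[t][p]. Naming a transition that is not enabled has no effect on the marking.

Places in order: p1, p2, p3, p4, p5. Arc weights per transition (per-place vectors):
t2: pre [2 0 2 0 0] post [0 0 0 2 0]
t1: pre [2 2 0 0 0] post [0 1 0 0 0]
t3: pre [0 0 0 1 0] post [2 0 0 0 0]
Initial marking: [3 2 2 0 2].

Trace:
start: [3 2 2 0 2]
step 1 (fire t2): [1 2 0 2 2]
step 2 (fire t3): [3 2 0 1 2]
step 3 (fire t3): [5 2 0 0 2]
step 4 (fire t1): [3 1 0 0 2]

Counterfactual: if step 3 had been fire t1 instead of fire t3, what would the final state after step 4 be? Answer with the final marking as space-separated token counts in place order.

(re-executing from step 3 with the substitution; state before step 3: [3 2 0 1 2])
step 3 (fire t1): [1 1 0 1 2]
step 4 (fire t1): [1 1 0 1 2]

1 1 0 1 2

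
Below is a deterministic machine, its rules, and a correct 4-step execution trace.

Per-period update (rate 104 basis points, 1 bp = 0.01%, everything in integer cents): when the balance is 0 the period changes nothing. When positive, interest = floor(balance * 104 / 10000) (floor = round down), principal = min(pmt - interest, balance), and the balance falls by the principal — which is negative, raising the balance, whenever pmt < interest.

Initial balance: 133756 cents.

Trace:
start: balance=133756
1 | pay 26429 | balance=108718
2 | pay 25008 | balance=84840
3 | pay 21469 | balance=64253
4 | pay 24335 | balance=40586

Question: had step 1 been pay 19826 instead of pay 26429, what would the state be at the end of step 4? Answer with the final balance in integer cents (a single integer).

(re-executing from step 1 with the substitution; state before step 1: balance=133756)
1 | pay 19826 | balance=115321
2 | pay 25008 | balance=91512
3 | pay 21469 | balance=70994
4 | pay 24335 | balance=47397

47397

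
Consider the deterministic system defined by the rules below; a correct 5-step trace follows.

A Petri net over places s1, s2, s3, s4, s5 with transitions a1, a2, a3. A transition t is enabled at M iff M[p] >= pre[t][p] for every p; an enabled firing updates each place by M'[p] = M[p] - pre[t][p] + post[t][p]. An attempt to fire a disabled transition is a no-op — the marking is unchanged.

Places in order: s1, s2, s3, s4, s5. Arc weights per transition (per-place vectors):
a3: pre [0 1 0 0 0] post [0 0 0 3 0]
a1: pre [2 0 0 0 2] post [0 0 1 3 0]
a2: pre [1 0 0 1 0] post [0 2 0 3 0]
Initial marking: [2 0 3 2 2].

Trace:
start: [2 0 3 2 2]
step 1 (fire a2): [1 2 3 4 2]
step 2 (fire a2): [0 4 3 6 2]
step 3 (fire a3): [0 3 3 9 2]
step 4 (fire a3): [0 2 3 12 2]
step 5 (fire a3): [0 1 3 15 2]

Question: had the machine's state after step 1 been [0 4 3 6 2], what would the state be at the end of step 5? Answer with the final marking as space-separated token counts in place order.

state after step 1 := [0 4 3 6 2]
step 2 (fire a2): [0 4 3 6 2]
step 3 (fire a3): [0 3 3 9 2]
step 4 (fire a3): [0 2 3 12 2]
step 5 (fire a3): [0 1 3 15 2]

0 1 3 15 2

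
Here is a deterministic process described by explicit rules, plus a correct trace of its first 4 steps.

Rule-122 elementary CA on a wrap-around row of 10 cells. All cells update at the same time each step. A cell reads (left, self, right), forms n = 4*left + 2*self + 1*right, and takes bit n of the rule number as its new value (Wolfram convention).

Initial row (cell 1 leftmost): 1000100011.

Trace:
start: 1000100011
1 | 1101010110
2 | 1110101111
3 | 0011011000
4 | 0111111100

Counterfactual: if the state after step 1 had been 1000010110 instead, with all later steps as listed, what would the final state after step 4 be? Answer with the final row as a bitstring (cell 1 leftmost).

1111111111

state after step 1 := 1000010110
2 | 0100101111
3 | 1011011001
4 | 1111111111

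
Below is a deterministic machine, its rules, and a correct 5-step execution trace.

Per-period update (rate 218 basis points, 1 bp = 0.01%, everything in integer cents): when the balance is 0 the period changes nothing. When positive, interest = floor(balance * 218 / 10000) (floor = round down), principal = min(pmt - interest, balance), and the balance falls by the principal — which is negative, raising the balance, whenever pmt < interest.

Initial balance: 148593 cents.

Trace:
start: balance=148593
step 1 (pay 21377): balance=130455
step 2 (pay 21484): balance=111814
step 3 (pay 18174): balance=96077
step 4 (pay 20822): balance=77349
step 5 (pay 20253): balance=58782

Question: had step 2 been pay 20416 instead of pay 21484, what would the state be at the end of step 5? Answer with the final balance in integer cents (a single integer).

59921

(re-executing from step 2 with the substitution; state before step 2: balance=130455)
step 2 (pay 20416): balance=112882
step 3 (pay 18174): balance=97168
step 4 (pay 20822): balance=78464
step 5 (pay 20253): balance=59921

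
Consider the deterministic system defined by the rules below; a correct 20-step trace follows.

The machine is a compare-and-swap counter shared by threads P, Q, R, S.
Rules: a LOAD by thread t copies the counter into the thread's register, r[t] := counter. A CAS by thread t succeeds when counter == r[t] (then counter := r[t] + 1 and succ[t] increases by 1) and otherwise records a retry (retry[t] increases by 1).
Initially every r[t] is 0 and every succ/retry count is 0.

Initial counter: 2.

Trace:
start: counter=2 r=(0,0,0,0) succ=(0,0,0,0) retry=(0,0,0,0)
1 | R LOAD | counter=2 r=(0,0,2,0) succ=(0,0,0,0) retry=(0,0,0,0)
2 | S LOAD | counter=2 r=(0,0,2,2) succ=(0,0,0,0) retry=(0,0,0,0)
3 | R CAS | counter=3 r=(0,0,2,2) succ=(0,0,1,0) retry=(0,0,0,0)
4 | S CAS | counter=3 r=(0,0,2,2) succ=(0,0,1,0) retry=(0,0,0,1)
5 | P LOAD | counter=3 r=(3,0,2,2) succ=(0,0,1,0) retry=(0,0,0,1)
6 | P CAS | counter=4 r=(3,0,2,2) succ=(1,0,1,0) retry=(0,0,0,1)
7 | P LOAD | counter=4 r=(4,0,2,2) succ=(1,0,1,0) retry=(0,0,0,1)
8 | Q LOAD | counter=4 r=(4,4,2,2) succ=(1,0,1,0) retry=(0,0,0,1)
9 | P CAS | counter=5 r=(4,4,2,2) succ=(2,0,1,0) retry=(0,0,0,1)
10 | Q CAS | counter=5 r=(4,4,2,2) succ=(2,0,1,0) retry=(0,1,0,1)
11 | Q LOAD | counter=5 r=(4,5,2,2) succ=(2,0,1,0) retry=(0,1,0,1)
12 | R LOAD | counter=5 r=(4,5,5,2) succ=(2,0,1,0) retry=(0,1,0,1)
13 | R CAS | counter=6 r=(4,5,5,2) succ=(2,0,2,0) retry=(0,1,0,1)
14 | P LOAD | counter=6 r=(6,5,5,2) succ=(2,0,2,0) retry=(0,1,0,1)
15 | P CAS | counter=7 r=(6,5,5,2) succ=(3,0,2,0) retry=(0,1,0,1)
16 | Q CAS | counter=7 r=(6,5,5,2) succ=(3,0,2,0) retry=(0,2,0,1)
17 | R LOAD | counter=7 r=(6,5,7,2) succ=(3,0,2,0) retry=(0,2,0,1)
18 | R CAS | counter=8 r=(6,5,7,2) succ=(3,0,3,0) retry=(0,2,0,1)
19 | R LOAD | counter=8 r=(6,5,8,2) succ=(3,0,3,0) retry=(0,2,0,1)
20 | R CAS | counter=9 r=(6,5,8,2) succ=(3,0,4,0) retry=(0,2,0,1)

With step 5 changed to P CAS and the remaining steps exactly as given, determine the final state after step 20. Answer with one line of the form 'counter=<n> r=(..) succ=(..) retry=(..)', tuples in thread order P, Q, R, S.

counter=8 r=(5,4,7,2) succ=(2,0,4,0) retry=(2,2,0,1)

(re-executing from step 5 with the substitution; state before step 5: counter=3 r=(0,0,2,2) succ=(0,0,1,0) retry=(0,0,0,1))
5 | P CAS | counter=3 r=(0,0,2,2) succ=(0,0,1,0) retry=(1,0,0,1)
6 | P CAS | counter=3 r=(0,0,2,2) succ=(0,0,1,0) retry=(2,0,0,1)
7 | P LOAD | counter=3 r=(3,0,2,2) succ=(0,0,1,0) retry=(2,0,0,1)
8 | Q LOAD | counter=3 r=(3,3,2,2) succ=(0,0,1,0) retry=(2,0,0,1)
9 | P CAS | counter=4 r=(3,3,2,2) succ=(1,0,1,0) retry=(2,0,0,1)
10 | Q CAS | counter=4 r=(3,3,2,2) succ=(1,0,1,0) retry=(2,1,0,1)
11 | Q LOAD | counter=4 r=(3,4,2,2) succ=(1,0,1,0) retry=(2,1,0,1)
12 | R LOAD | counter=4 r=(3,4,4,2) succ=(1,0,1,0) retry=(2,1,0,1)
13 | R CAS | counter=5 r=(3,4,4,2) succ=(1,0,2,0) retry=(2,1,0,1)
14 | P LOAD | counter=5 r=(5,4,4,2) succ=(1,0,2,0) retry=(2,1,0,1)
15 | P CAS | counter=6 r=(5,4,4,2) succ=(2,0,2,0) retry=(2,1,0,1)
16 | Q CAS | counter=6 r=(5,4,4,2) succ=(2,0,2,0) retry=(2,2,0,1)
17 | R LOAD | counter=6 r=(5,4,6,2) succ=(2,0,2,0) retry=(2,2,0,1)
18 | R CAS | counter=7 r=(5,4,6,2) succ=(2,0,3,0) retry=(2,2,0,1)
19 | R LOAD | counter=7 r=(5,4,7,2) succ=(2,0,3,0) retry=(2,2,0,1)
20 | R CAS | counter=8 r=(5,4,7,2) succ=(2,0,4,0) retry=(2,2,0,1)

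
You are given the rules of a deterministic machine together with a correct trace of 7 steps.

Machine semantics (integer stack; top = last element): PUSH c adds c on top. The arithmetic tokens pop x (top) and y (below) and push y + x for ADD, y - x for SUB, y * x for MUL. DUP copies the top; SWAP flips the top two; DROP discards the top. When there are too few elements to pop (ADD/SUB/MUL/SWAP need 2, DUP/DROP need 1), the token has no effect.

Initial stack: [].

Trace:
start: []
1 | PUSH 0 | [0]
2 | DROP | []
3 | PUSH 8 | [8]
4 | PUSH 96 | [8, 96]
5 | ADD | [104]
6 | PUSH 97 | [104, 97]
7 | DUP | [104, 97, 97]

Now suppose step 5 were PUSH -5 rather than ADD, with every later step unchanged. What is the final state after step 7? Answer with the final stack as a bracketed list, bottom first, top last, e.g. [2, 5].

(re-executing from step 5 with the substitution; state before step 5: [8, 96])
5 | PUSH -5 | [8, 96, -5]
6 | PUSH 97 | [8, 96, -5, 97]
7 | DUP | [8, 96, -5, 97, 97]

[8, 96, -5, 97, 97]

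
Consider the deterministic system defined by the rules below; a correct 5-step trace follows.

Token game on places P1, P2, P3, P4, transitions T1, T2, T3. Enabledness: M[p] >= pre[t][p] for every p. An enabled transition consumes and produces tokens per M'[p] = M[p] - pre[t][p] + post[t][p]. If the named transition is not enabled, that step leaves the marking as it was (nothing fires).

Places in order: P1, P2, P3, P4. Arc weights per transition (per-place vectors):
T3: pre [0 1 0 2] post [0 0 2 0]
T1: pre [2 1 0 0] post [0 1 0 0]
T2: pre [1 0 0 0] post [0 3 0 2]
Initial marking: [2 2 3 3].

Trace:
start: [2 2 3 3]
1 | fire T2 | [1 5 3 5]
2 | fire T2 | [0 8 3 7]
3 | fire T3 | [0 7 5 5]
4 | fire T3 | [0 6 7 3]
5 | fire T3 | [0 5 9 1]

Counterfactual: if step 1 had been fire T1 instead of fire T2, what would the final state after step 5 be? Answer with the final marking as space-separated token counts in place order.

0 1 5 1

(re-executing from step 1 with the substitution; state before step 1: [2 2 3 3])
1 | fire T1 | [0 2 3 3]
2 | fire T2 | [0 2 3 3]
3 | fire T3 | [0 1 5 1]
4 | fire T3 | [0 1 5 1]
5 | fire T3 | [0 1 5 1]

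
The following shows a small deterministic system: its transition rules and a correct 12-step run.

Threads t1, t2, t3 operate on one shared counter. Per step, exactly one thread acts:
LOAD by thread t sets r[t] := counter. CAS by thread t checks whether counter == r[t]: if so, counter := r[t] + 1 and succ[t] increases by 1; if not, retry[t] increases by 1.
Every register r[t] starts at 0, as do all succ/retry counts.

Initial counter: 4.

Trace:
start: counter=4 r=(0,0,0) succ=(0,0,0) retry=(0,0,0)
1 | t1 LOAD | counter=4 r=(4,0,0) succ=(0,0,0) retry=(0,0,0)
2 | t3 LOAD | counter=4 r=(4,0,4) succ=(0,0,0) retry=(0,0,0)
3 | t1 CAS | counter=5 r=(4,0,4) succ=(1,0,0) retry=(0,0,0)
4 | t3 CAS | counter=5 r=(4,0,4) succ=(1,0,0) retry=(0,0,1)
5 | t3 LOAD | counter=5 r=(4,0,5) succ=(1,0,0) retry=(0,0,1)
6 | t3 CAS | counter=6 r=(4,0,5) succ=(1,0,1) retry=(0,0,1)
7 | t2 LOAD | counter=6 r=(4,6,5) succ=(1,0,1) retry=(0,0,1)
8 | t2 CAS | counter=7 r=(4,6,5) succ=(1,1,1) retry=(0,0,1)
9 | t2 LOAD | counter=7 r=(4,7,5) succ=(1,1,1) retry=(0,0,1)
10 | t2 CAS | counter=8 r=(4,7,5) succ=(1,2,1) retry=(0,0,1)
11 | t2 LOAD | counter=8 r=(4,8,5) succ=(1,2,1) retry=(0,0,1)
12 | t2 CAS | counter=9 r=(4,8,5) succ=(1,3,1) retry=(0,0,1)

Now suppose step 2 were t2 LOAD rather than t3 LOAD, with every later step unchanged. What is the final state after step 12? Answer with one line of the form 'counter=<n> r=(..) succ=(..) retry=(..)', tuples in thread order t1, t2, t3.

(re-executing from step 2 with the substitution; state before step 2: counter=4 r=(4,0,0) succ=(0,0,0) retry=(0,0,0))
2 | t2 LOAD | counter=4 r=(4,4,0) succ=(0,0,0) retry=(0,0,0)
3 | t1 CAS | counter=5 r=(4,4,0) succ=(1,0,0) retry=(0,0,0)
4 | t3 CAS | counter=5 r=(4,4,0) succ=(1,0,0) retry=(0,0,1)
5 | t3 LOAD | counter=5 r=(4,4,5) succ=(1,0,0) retry=(0,0,1)
6 | t3 CAS | counter=6 r=(4,4,5) succ=(1,0,1) retry=(0,0,1)
7 | t2 LOAD | counter=6 r=(4,6,5) succ=(1,0,1) retry=(0,0,1)
8 | t2 CAS | counter=7 r=(4,6,5) succ=(1,1,1) retry=(0,0,1)
9 | t2 LOAD | counter=7 r=(4,7,5) succ=(1,1,1) retry=(0,0,1)
10 | t2 CAS | counter=8 r=(4,7,5) succ=(1,2,1) retry=(0,0,1)
11 | t2 LOAD | counter=8 r=(4,8,5) succ=(1,2,1) retry=(0,0,1)
12 | t2 CAS | counter=9 r=(4,8,5) succ=(1,3,1) retry=(0,0,1)

counter=9 r=(4,8,5) succ=(1,3,1) retry=(0,0,1)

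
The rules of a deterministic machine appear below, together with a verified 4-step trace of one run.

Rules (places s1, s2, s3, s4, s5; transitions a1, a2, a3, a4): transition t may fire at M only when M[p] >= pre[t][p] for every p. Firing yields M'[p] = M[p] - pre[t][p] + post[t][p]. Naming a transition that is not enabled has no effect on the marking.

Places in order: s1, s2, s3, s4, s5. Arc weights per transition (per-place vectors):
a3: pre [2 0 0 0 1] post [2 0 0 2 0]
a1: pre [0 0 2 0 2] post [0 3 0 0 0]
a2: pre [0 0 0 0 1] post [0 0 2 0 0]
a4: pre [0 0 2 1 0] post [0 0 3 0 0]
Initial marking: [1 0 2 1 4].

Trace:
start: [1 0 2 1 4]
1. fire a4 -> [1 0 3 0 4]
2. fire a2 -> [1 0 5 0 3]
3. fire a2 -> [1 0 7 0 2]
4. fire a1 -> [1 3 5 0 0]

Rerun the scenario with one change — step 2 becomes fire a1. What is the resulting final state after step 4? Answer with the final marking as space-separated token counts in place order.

1 3 3 0 1

(re-executing from step 2 with the substitution; state before step 2: [1 0 3 0 4])
2. fire a1 -> [1 3 1 0 2]
3. fire a2 -> [1 3 3 0 1]
4. fire a1 -> [1 3 3 0 1]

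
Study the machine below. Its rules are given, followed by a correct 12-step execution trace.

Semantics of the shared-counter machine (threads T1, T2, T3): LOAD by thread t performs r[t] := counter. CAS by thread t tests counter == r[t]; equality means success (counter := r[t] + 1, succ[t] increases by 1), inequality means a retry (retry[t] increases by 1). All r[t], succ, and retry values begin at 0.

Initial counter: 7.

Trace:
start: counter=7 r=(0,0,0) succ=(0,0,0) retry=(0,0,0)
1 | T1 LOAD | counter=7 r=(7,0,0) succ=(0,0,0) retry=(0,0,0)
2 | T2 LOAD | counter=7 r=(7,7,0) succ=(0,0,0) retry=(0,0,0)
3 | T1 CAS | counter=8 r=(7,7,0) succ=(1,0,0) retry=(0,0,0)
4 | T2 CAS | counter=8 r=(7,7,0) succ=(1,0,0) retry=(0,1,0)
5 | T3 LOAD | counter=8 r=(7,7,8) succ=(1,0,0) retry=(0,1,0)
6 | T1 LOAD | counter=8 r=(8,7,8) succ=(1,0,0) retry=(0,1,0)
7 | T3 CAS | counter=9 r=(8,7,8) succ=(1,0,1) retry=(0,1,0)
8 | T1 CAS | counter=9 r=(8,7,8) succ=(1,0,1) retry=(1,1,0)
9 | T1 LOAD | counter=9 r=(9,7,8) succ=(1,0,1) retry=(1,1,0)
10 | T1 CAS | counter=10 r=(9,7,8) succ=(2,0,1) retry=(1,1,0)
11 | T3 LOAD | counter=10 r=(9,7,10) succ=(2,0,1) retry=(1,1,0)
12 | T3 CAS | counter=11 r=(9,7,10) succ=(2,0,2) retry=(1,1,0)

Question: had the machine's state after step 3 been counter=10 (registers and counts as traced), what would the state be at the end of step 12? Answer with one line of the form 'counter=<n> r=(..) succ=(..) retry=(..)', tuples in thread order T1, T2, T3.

counter=13 r=(11,7,12) succ=(2,0,2) retry=(1,1,0)

state after step 3 := counter=10 r=(7,7,0) succ=(1,0,0) retry=(0,0,0)
4 | T2 CAS | counter=10 r=(7,7,0) succ=(1,0,0) retry=(0,1,0)
5 | T3 LOAD | counter=10 r=(7,7,10) succ=(1,0,0) retry=(0,1,0)
6 | T1 LOAD | counter=10 r=(10,7,10) succ=(1,0,0) retry=(0,1,0)
7 | T3 CAS | counter=11 r=(10,7,10) succ=(1,0,1) retry=(0,1,0)
8 | T1 CAS | counter=11 r=(10,7,10) succ=(1,0,1) retry=(1,1,0)
9 | T1 LOAD | counter=11 r=(11,7,10) succ=(1,0,1) retry=(1,1,0)
10 | T1 CAS | counter=12 r=(11,7,10) succ=(2,0,1) retry=(1,1,0)
11 | T3 LOAD | counter=12 r=(11,7,12) succ=(2,0,1) retry=(1,1,0)
12 | T3 CAS | counter=13 r=(11,7,12) succ=(2,0,2) retry=(1,1,0)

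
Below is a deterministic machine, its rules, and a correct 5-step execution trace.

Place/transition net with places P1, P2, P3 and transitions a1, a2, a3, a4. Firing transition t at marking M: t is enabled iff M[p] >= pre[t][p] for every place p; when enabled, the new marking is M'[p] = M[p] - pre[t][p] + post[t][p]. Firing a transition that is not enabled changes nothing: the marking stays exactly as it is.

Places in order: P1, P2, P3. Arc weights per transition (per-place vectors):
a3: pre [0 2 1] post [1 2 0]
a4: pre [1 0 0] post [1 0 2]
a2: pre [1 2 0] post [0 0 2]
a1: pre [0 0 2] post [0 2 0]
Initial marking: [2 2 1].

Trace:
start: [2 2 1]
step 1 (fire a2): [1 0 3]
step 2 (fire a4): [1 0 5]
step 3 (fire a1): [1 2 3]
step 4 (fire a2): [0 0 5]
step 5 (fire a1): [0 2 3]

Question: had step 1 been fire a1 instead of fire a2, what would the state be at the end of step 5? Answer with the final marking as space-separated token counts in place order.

1 4 1

(re-executing from step 1 with the substitution; state before step 1: [2 2 1])
step 1 (fire a1): [2 2 1]
step 2 (fire a4): [2 2 3]
step 3 (fire a1): [2 4 1]
step 4 (fire a2): [1 2 3]
step 5 (fire a1): [1 4 1]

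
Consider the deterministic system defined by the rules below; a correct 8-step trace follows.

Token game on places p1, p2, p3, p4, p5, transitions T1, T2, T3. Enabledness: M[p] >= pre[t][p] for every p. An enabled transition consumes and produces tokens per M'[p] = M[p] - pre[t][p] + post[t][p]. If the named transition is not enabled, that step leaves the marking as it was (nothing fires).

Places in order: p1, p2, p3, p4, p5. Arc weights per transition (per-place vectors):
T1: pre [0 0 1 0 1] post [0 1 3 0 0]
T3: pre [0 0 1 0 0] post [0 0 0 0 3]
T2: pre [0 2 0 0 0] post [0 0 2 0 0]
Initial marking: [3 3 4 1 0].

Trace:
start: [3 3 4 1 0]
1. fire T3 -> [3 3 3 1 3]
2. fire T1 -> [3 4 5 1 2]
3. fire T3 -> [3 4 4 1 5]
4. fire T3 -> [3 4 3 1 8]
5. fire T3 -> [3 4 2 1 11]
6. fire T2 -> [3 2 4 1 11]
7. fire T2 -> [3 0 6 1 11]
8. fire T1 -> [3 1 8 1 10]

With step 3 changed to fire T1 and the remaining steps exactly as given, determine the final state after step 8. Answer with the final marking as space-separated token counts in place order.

3 2 11 1 6

(re-executing from step 3 with the substitution; state before step 3: [3 4 5 1 2])
3. fire T1 -> [3 5 7 1 1]
4. fire T3 -> [3 5 6 1 4]
5. fire T3 -> [3 5 5 1 7]
6. fire T2 -> [3 3 7 1 7]
7. fire T2 -> [3 1 9 1 7]
8. fire T1 -> [3 2 11 1 6]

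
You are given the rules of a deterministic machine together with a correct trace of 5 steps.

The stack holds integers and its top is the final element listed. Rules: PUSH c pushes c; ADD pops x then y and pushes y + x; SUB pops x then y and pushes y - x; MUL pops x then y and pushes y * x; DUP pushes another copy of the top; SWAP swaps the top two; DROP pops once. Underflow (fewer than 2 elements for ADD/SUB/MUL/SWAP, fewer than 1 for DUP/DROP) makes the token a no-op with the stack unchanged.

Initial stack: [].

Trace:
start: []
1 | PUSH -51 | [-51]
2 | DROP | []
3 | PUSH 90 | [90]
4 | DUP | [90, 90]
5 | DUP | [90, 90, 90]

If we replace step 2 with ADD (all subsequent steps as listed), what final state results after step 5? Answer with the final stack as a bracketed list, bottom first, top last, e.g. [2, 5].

(re-executing from step 2 with the substitution; state before step 2: [-51])
2 | ADD | [-51]
3 | PUSH 90 | [-51, 90]
4 | DUP | [-51, 90, 90]
5 | DUP | [-51, 90, 90, 90]

[-51, 90, 90, 90]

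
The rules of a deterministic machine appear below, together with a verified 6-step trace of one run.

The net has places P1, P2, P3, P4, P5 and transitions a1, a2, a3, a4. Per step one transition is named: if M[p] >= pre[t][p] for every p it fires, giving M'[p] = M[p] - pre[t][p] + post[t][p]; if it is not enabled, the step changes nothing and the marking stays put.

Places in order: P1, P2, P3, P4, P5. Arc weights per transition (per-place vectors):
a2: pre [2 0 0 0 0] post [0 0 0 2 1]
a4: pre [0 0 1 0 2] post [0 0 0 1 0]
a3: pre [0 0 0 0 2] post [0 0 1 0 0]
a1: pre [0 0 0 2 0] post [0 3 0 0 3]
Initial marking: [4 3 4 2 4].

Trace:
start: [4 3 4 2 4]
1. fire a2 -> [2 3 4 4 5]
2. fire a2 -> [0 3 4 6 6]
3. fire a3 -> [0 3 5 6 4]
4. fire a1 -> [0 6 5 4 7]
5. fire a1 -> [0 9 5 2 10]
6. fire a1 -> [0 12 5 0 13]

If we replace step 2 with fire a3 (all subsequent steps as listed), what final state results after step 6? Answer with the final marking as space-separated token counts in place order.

2 9 6 0 7

(re-executing from step 2 with the substitution; state before step 2: [2 3 4 4 5])
2. fire a3 -> [2 3 5 4 3]
3. fire a3 -> [2 3 6 4 1]
4. fire a1 -> [2 6 6 2 4]
5. fire a1 -> [2 9 6 0 7]
6. fire a1 -> [2 9 6 0 7]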